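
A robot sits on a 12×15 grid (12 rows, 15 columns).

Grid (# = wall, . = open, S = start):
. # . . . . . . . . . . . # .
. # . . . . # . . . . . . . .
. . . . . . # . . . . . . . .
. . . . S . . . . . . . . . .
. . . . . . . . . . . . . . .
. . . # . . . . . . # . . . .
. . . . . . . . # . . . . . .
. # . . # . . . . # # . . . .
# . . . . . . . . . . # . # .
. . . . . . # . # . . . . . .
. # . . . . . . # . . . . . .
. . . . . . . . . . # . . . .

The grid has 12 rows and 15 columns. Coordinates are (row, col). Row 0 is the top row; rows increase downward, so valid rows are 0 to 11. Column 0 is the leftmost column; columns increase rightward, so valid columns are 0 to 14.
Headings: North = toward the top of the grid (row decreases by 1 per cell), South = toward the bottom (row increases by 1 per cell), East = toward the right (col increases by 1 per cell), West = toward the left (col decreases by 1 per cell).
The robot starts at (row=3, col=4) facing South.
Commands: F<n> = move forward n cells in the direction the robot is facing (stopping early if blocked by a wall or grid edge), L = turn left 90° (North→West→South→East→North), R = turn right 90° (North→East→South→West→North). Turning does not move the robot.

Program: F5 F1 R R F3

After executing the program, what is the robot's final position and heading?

Start: (row=3, col=4), facing South
  F5: move forward 3/5 (blocked), now at (row=6, col=4)
  F1: move forward 0/1 (blocked), now at (row=6, col=4)
  R: turn right, now facing West
  R: turn right, now facing North
  F3: move forward 3, now at (row=3, col=4)
Final: (row=3, col=4), facing North

Answer: Final position: (row=3, col=4), facing North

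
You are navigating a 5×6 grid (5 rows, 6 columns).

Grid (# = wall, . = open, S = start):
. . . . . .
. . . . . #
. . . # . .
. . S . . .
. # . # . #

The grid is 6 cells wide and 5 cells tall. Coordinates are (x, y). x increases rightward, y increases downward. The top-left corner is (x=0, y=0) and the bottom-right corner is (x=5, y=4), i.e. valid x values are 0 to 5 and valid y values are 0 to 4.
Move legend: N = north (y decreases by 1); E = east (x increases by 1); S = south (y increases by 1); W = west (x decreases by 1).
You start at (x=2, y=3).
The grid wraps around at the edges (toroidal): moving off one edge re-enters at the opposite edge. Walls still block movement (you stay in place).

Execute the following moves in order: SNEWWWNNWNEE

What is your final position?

Start: (x=2, y=3)
  S (south): (x=2, y=3) -> (x=2, y=4)
  N (north): (x=2, y=4) -> (x=2, y=3)
  E (east): (x=2, y=3) -> (x=3, y=3)
  W (west): (x=3, y=3) -> (x=2, y=3)
  W (west): (x=2, y=3) -> (x=1, y=3)
  W (west): (x=1, y=3) -> (x=0, y=3)
  N (north): (x=0, y=3) -> (x=0, y=2)
  N (north): (x=0, y=2) -> (x=0, y=1)
  W (west): blocked, stay at (x=0, y=1)
  N (north): (x=0, y=1) -> (x=0, y=0)
  E (east): (x=0, y=0) -> (x=1, y=0)
  E (east): (x=1, y=0) -> (x=2, y=0)
Final: (x=2, y=0)

Answer: Final position: (x=2, y=0)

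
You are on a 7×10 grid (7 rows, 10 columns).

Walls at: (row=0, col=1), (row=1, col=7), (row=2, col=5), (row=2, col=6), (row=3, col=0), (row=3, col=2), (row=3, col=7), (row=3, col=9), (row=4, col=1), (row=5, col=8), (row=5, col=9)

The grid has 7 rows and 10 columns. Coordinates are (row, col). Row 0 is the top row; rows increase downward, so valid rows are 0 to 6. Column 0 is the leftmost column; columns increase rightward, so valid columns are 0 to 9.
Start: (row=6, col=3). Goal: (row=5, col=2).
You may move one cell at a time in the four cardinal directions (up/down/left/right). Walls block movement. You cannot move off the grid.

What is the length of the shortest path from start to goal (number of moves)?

Answer: Shortest path length: 2

Derivation:
BFS from (row=6, col=3) until reaching (row=5, col=2):
  Distance 0: (row=6, col=3)
  Distance 1: (row=5, col=3), (row=6, col=2), (row=6, col=4)
  Distance 2: (row=4, col=3), (row=5, col=2), (row=5, col=4), (row=6, col=1), (row=6, col=5)  <- goal reached here
One shortest path (2 moves): (row=6, col=3) -> (row=6, col=2) -> (row=5, col=2)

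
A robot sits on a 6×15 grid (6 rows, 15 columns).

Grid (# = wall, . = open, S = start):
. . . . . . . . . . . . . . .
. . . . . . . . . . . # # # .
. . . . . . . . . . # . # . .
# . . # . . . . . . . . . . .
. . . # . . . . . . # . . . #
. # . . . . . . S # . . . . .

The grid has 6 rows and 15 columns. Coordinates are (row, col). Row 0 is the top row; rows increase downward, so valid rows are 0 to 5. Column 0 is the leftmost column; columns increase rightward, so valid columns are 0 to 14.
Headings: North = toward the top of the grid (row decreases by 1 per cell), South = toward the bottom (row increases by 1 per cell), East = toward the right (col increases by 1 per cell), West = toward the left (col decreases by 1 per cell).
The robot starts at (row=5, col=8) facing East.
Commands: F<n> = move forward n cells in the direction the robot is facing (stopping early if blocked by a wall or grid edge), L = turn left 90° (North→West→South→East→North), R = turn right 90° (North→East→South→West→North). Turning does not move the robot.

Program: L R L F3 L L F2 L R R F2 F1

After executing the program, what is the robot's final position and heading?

Answer: Final position: (row=4, col=5), facing West

Derivation:
Start: (row=5, col=8), facing East
  L: turn left, now facing North
  R: turn right, now facing East
  L: turn left, now facing North
  F3: move forward 3, now at (row=2, col=8)
  L: turn left, now facing West
  L: turn left, now facing South
  F2: move forward 2, now at (row=4, col=8)
  L: turn left, now facing East
  R: turn right, now facing South
  R: turn right, now facing West
  F2: move forward 2, now at (row=4, col=6)
  F1: move forward 1, now at (row=4, col=5)
Final: (row=4, col=5), facing West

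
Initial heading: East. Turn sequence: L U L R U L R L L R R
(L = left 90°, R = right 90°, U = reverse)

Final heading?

Start: East
  L (left (90° counter-clockwise)) -> North
  U (U-turn (180°)) -> South
  L (left (90° counter-clockwise)) -> East
  R (right (90° clockwise)) -> South
  U (U-turn (180°)) -> North
  L (left (90° counter-clockwise)) -> West
  R (right (90° clockwise)) -> North
  L (left (90° counter-clockwise)) -> West
  L (left (90° counter-clockwise)) -> South
  R (right (90° clockwise)) -> West
  R (right (90° clockwise)) -> North
Final: North

Answer: Final heading: North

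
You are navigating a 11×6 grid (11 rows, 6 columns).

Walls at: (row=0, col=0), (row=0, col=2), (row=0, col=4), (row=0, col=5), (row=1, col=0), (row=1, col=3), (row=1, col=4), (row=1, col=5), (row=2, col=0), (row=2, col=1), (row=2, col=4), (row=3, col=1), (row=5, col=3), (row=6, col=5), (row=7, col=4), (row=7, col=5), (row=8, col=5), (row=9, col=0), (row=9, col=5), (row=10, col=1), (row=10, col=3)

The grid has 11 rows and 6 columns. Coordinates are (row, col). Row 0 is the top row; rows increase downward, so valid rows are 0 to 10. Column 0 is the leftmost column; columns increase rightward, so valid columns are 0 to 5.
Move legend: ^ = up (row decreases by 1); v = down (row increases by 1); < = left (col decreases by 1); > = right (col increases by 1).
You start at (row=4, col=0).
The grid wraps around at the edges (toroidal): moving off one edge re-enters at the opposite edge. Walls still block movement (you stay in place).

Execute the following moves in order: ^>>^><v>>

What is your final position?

Start: (row=4, col=0)
  ^ (up): (row=4, col=0) -> (row=3, col=0)
  > (right): blocked, stay at (row=3, col=0)
  > (right): blocked, stay at (row=3, col=0)
  ^ (up): blocked, stay at (row=3, col=0)
  > (right): blocked, stay at (row=3, col=0)
  < (left): (row=3, col=0) -> (row=3, col=5)
  v (down): (row=3, col=5) -> (row=4, col=5)
  > (right): (row=4, col=5) -> (row=4, col=0)
  > (right): (row=4, col=0) -> (row=4, col=1)
Final: (row=4, col=1)

Answer: Final position: (row=4, col=1)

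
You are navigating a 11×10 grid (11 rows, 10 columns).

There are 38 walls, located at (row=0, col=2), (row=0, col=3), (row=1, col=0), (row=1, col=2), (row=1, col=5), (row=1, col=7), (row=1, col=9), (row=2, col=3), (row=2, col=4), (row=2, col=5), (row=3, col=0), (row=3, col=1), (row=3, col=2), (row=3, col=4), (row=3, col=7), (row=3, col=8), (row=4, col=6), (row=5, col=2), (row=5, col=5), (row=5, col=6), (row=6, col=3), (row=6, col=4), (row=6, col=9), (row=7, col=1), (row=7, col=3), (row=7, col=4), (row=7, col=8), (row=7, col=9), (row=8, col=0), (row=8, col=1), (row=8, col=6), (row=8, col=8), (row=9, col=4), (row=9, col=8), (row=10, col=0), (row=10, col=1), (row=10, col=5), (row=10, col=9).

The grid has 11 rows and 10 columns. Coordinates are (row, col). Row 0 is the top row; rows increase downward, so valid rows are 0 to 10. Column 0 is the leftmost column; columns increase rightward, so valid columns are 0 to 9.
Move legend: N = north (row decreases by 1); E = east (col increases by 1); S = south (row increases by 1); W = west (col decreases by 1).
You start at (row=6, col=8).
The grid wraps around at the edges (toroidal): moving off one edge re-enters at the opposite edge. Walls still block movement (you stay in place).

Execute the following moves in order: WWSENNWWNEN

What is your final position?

Answer: Final position: (row=4, col=8)

Derivation:
Start: (row=6, col=8)
  W (west): (row=6, col=8) -> (row=6, col=7)
  W (west): (row=6, col=7) -> (row=6, col=6)
  S (south): (row=6, col=6) -> (row=7, col=6)
  E (east): (row=7, col=6) -> (row=7, col=7)
  N (north): (row=7, col=7) -> (row=6, col=7)
  N (north): (row=6, col=7) -> (row=5, col=7)
  W (west): blocked, stay at (row=5, col=7)
  W (west): blocked, stay at (row=5, col=7)
  N (north): (row=5, col=7) -> (row=4, col=7)
  E (east): (row=4, col=7) -> (row=4, col=8)
  N (north): blocked, stay at (row=4, col=8)
Final: (row=4, col=8)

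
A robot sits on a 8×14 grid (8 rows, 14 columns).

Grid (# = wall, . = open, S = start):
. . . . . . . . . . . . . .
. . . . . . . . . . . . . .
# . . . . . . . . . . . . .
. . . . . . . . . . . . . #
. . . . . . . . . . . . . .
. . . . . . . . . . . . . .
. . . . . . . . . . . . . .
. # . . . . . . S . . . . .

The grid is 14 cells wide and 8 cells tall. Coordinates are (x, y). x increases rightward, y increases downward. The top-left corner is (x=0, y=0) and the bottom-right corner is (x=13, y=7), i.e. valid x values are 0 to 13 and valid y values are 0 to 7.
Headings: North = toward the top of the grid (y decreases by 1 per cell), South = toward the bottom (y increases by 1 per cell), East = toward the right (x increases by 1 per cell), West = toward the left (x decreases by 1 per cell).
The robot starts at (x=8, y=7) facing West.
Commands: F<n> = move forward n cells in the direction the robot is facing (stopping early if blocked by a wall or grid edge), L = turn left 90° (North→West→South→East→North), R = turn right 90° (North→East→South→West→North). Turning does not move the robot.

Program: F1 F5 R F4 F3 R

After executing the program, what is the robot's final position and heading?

Start: (x=8, y=7), facing West
  F1: move forward 1, now at (x=7, y=7)
  F5: move forward 5, now at (x=2, y=7)
  R: turn right, now facing North
  F4: move forward 4, now at (x=2, y=3)
  F3: move forward 3, now at (x=2, y=0)
  R: turn right, now facing East
Final: (x=2, y=0), facing East

Answer: Final position: (x=2, y=0), facing East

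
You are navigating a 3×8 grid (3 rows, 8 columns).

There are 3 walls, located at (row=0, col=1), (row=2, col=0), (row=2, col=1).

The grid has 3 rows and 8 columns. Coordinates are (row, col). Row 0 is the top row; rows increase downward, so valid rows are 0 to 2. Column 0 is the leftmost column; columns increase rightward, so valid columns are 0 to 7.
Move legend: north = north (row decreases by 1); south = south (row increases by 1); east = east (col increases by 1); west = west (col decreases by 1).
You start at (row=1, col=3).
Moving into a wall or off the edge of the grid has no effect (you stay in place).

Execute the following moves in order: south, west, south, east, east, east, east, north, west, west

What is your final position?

Start: (row=1, col=3)
  south (south): (row=1, col=3) -> (row=2, col=3)
  west (west): (row=2, col=3) -> (row=2, col=2)
  south (south): blocked, stay at (row=2, col=2)
  east (east): (row=2, col=2) -> (row=2, col=3)
  east (east): (row=2, col=3) -> (row=2, col=4)
  east (east): (row=2, col=4) -> (row=2, col=5)
  east (east): (row=2, col=5) -> (row=2, col=6)
  north (north): (row=2, col=6) -> (row=1, col=6)
  west (west): (row=1, col=6) -> (row=1, col=5)
  west (west): (row=1, col=5) -> (row=1, col=4)
Final: (row=1, col=4)

Answer: Final position: (row=1, col=4)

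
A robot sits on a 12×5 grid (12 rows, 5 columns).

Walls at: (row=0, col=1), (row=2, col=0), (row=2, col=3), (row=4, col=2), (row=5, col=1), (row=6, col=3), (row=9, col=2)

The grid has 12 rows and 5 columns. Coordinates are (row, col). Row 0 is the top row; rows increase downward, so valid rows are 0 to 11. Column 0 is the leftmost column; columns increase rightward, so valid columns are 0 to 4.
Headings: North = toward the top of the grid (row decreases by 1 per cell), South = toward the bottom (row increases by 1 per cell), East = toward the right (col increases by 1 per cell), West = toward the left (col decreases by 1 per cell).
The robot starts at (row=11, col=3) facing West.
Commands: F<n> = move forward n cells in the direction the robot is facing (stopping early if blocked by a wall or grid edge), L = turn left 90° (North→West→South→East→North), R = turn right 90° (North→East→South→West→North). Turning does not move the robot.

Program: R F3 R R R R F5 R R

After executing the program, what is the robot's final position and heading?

Start: (row=11, col=3), facing West
  R: turn right, now facing North
  F3: move forward 3, now at (row=8, col=3)
  R: turn right, now facing East
  R: turn right, now facing South
  R: turn right, now facing West
  R: turn right, now facing North
  F5: move forward 1/5 (blocked), now at (row=7, col=3)
  R: turn right, now facing East
  R: turn right, now facing South
Final: (row=7, col=3), facing South

Answer: Final position: (row=7, col=3), facing South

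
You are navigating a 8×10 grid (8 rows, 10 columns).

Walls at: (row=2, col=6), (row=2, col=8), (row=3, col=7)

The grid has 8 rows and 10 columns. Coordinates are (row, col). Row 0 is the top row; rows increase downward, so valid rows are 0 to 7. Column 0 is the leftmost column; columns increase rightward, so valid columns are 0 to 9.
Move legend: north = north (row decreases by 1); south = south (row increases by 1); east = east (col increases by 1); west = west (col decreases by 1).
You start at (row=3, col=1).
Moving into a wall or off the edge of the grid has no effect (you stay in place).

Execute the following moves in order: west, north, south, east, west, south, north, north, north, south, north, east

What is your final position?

Start: (row=3, col=1)
  west (west): (row=3, col=1) -> (row=3, col=0)
  north (north): (row=3, col=0) -> (row=2, col=0)
  south (south): (row=2, col=0) -> (row=3, col=0)
  east (east): (row=3, col=0) -> (row=3, col=1)
  west (west): (row=3, col=1) -> (row=3, col=0)
  south (south): (row=3, col=0) -> (row=4, col=0)
  north (north): (row=4, col=0) -> (row=3, col=0)
  north (north): (row=3, col=0) -> (row=2, col=0)
  north (north): (row=2, col=0) -> (row=1, col=0)
  south (south): (row=1, col=0) -> (row=2, col=0)
  north (north): (row=2, col=0) -> (row=1, col=0)
  east (east): (row=1, col=0) -> (row=1, col=1)
Final: (row=1, col=1)

Answer: Final position: (row=1, col=1)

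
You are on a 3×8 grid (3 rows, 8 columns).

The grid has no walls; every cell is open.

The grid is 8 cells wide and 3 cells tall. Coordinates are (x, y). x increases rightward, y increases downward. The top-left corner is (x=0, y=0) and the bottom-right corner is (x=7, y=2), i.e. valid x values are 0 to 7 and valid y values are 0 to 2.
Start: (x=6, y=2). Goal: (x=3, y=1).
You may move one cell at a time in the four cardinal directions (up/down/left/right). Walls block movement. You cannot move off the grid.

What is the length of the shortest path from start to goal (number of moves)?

BFS from (x=6, y=2) until reaching (x=3, y=1):
  Distance 0: (x=6, y=2)
  Distance 1: (x=6, y=1), (x=5, y=2), (x=7, y=2)
  Distance 2: (x=6, y=0), (x=5, y=1), (x=7, y=1), (x=4, y=2)
  Distance 3: (x=5, y=0), (x=7, y=0), (x=4, y=1), (x=3, y=2)
  Distance 4: (x=4, y=0), (x=3, y=1), (x=2, y=2)  <- goal reached here
One shortest path (4 moves): (x=6, y=2) -> (x=5, y=2) -> (x=4, y=2) -> (x=3, y=2) -> (x=3, y=1)

Answer: Shortest path length: 4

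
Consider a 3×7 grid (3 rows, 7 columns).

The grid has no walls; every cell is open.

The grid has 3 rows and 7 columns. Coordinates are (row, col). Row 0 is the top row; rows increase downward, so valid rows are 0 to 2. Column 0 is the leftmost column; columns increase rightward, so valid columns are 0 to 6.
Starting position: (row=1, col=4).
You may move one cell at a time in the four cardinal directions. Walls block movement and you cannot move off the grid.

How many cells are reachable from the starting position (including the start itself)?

BFS flood-fill from (row=1, col=4):
  Distance 0: (row=1, col=4)
  Distance 1: (row=0, col=4), (row=1, col=3), (row=1, col=5), (row=2, col=4)
  Distance 2: (row=0, col=3), (row=0, col=5), (row=1, col=2), (row=1, col=6), (row=2, col=3), (row=2, col=5)
  Distance 3: (row=0, col=2), (row=0, col=6), (row=1, col=1), (row=2, col=2), (row=2, col=6)
  Distance 4: (row=0, col=1), (row=1, col=0), (row=2, col=1)
  Distance 5: (row=0, col=0), (row=2, col=0)
Total reachable: 21 (grid has 21 open cells total)

Answer: Reachable cells: 21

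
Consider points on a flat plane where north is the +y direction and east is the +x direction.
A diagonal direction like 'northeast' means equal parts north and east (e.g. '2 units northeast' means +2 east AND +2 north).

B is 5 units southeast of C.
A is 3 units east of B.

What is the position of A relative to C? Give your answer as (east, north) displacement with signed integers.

Answer: A is at (east=8, north=-5) relative to C.

Derivation:
Place C at the origin (east=0, north=0).
  B is 5 units southeast of C: delta (east=+5, north=-5); B at (east=5, north=-5).
  A is 3 units east of B: delta (east=+3, north=+0); A at (east=8, north=-5).
Therefore A relative to C: (east=8, north=-5).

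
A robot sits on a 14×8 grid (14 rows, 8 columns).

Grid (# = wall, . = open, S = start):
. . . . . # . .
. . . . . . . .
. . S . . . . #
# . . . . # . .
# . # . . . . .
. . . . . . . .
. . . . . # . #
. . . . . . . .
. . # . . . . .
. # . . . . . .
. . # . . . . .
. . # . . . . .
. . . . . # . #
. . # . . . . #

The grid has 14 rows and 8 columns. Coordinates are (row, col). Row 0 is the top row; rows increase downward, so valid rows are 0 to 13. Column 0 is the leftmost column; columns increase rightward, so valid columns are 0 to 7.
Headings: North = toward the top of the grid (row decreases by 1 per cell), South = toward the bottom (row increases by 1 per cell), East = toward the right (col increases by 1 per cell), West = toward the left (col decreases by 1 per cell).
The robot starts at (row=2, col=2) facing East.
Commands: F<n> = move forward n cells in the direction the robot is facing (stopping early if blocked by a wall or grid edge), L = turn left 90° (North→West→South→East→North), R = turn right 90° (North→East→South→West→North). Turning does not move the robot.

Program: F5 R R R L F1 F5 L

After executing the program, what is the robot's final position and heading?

Start: (row=2, col=2), facing East
  F5: move forward 4/5 (blocked), now at (row=2, col=6)
  R: turn right, now facing South
  R: turn right, now facing West
  R: turn right, now facing North
  L: turn left, now facing West
  F1: move forward 1, now at (row=2, col=5)
  F5: move forward 5, now at (row=2, col=0)
  L: turn left, now facing South
Final: (row=2, col=0), facing South

Answer: Final position: (row=2, col=0), facing South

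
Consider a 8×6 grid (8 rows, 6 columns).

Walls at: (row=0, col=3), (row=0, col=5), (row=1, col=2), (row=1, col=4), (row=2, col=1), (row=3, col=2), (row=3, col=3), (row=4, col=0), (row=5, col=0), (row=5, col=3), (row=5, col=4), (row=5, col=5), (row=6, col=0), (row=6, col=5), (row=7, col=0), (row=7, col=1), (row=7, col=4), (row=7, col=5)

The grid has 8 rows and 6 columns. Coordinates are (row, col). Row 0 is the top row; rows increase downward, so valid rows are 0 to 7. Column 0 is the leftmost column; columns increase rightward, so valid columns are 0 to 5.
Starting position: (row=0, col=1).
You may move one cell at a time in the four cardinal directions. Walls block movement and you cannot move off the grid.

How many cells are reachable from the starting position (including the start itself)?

Answer: Reachable cells: 29

Derivation:
BFS flood-fill from (row=0, col=1):
  Distance 0: (row=0, col=1)
  Distance 1: (row=0, col=0), (row=0, col=2), (row=1, col=1)
  Distance 2: (row=1, col=0)
  Distance 3: (row=2, col=0)
  Distance 4: (row=3, col=0)
  Distance 5: (row=3, col=1)
  Distance 6: (row=4, col=1)
  Distance 7: (row=4, col=2), (row=5, col=1)
  Distance 8: (row=4, col=3), (row=5, col=2), (row=6, col=1)
  Distance 9: (row=4, col=4), (row=6, col=2)
  Distance 10: (row=3, col=4), (row=4, col=5), (row=6, col=3), (row=7, col=2)
  Distance 11: (row=2, col=4), (row=3, col=5), (row=6, col=4), (row=7, col=3)
  Distance 12: (row=2, col=3), (row=2, col=5)
  Distance 13: (row=1, col=3), (row=1, col=5), (row=2, col=2)
Total reachable: 29 (grid has 30 open cells total)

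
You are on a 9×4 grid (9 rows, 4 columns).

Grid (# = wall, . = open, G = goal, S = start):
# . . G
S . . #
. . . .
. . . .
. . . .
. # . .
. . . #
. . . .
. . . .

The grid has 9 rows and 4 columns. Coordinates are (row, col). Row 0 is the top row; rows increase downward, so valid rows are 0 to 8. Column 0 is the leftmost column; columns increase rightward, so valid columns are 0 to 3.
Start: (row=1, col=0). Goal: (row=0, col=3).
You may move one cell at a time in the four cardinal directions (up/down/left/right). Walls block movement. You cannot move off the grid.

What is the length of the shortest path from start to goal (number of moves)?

BFS from (row=1, col=0) until reaching (row=0, col=3):
  Distance 0: (row=1, col=0)
  Distance 1: (row=1, col=1), (row=2, col=0)
  Distance 2: (row=0, col=1), (row=1, col=2), (row=2, col=1), (row=3, col=0)
  Distance 3: (row=0, col=2), (row=2, col=2), (row=3, col=1), (row=4, col=0)
  Distance 4: (row=0, col=3), (row=2, col=3), (row=3, col=2), (row=4, col=1), (row=5, col=0)  <- goal reached here
One shortest path (4 moves): (row=1, col=0) -> (row=1, col=1) -> (row=1, col=2) -> (row=0, col=2) -> (row=0, col=3)

Answer: Shortest path length: 4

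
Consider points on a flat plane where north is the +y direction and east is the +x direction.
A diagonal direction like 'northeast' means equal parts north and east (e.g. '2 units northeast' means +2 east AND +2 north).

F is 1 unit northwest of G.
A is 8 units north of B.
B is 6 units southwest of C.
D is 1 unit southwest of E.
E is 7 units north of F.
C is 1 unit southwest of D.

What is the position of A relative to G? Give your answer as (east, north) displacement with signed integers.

Place G at the origin (east=0, north=0).
  F is 1 unit northwest of G: delta (east=-1, north=+1); F at (east=-1, north=1).
  E is 7 units north of F: delta (east=+0, north=+7); E at (east=-1, north=8).
  D is 1 unit southwest of E: delta (east=-1, north=-1); D at (east=-2, north=7).
  C is 1 unit southwest of D: delta (east=-1, north=-1); C at (east=-3, north=6).
  B is 6 units southwest of C: delta (east=-6, north=-6); B at (east=-9, north=0).
  A is 8 units north of B: delta (east=+0, north=+8); A at (east=-9, north=8).
Therefore A relative to G: (east=-9, north=8).

Answer: A is at (east=-9, north=8) relative to G.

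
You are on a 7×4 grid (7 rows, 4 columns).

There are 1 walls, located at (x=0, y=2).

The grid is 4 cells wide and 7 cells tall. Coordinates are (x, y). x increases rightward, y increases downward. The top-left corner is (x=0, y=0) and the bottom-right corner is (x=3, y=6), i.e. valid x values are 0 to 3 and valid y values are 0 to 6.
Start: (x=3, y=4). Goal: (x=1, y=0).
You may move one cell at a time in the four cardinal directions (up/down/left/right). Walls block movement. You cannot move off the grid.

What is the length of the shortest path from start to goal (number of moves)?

BFS from (x=3, y=4) until reaching (x=1, y=0):
  Distance 0: (x=3, y=4)
  Distance 1: (x=3, y=3), (x=2, y=4), (x=3, y=5)
  Distance 2: (x=3, y=2), (x=2, y=3), (x=1, y=4), (x=2, y=5), (x=3, y=6)
  Distance 3: (x=3, y=1), (x=2, y=2), (x=1, y=3), (x=0, y=4), (x=1, y=5), (x=2, y=6)
  Distance 4: (x=3, y=0), (x=2, y=1), (x=1, y=2), (x=0, y=3), (x=0, y=5), (x=1, y=6)
  Distance 5: (x=2, y=0), (x=1, y=1), (x=0, y=6)
  Distance 6: (x=1, y=0), (x=0, y=1)  <- goal reached here
One shortest path (6 moves): (x=3, y=4) -> (x=2, y=4) -> (x=1, y=4) -> (x=1, y=3) -> (x=1, y=2) -> (x=1, y=1) -> (x=1, y=0)

Answer: Shortest path length: 6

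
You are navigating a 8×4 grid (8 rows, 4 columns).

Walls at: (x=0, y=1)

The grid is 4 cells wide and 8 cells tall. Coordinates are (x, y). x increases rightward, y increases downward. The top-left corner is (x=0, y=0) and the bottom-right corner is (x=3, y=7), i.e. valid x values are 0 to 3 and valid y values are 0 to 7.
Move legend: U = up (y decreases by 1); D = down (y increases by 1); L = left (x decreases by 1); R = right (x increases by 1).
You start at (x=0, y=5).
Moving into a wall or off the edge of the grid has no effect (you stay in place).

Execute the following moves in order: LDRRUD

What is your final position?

Answer: Final position: (x=2, y=6)

Derivation:
Start: (x=0, y=5)
  L (left): blocked, stay at (x=0, y=5)
  D (down): (x=0, y=5) -> (x=0, y=6)
  R (right): (x=0, y=6) -> (x=1, y=6)
  R (right): (x=1, y=6) -> (x=2, y=6)
  U (up): (x=2, y=6) -> (x=2, y=5)
  D (down): (x=2, y=5) -> (x=2, y=6)
Final: (x=2, y=6)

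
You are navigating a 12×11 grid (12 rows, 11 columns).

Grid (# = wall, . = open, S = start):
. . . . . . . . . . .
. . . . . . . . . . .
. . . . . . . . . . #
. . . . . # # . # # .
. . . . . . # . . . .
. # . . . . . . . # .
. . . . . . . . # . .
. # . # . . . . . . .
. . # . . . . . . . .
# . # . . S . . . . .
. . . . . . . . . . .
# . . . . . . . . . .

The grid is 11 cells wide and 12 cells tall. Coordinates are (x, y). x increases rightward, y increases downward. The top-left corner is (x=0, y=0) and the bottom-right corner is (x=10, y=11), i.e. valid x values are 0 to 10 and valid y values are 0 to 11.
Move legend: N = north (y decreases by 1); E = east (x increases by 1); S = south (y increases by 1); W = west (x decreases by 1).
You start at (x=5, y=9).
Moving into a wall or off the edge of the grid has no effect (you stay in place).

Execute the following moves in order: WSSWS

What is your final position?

Answer: Final position: (x=3, y=11)

Derivation:
Start: (x=5, y=9)
  W (west): (x=5, y=9) -> (x=4, y=9)
  S (south): (x=4, y=9) -> (x=4, y=10)
  S (south): (x=4, y=10) -> (x=4, y=11)
  W (west): (x=4, y=11) -> (x=3, y=11)
  S (south): blocked, stay at (x=3, y=11)
Final: (x=3, y=11)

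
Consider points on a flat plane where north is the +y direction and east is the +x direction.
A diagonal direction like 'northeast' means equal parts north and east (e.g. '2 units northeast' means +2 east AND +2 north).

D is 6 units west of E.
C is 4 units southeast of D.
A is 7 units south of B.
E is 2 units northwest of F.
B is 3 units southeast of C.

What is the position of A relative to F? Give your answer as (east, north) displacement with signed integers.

Place F at the origin (east=0, north=0).
  E is 2 units northwest of F: delta (east=-2, north=+2); E at (east=-2, north=2).
  D is 6 units west of E: delta (east=-6, north=+0); D at (east=-8, north=2).
  C is 4 units southeast of D: delta (east=+4, north=-4); C at (east=-4, north=-2).
  B is 3 units southeast of C: delta (east=+3, north=-3); B at (east=-1, north=-5).
  A is 7 units south of B: delta (east=+0, north=-7); A at (east=-1, north=-12).
Therefore A relative to F: (east=-1, north=-12).

Answer: A is at (east=-1, north=-12) relative to F.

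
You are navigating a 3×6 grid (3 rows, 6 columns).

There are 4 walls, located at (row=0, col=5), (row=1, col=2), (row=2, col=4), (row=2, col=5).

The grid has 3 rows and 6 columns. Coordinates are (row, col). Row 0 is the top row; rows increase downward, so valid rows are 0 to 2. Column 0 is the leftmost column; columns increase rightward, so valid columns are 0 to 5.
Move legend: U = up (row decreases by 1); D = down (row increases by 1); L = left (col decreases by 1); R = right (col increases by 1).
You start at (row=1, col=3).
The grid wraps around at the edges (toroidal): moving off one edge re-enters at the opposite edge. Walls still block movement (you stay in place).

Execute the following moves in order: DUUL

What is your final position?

Start: (row=1, col=3)
  D (down): (row=1, col=3) -> (row=2, col=3)
  U (up): (row=2, col=3) -> (row=1, col=3)
  U (up): (row=1, col=3) -> (row=0, col=3)
  L (left): (row=0, col=3) -> (row=0, col=2)
Final: (row=0, col=2)

Answer: Final position: (row=0, col=2)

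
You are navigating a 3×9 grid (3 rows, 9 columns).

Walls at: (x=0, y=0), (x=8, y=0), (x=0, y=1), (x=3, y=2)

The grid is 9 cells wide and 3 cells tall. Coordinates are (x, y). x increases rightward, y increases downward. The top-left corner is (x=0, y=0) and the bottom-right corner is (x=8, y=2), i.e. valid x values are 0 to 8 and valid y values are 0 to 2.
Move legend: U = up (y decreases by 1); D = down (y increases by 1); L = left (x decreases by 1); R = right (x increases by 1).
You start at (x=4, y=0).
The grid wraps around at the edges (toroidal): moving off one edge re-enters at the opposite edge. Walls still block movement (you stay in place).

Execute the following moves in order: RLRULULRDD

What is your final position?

Answer: Final position: (x=4, y=0)

Derivation:
Start: (x=4, y=0)
  R (right): (x=4, y=0) -> (x=5, y=0)
  L (left): (x=5, y=0) -> (x=4, y=0)
  R (right): (x=4, y=0) -> (x=5, y=0)
  U (up): (x=5, y=0) -> (x=5, y=2)
  L (left): (x=5, y=2) -> (x=4, y=2)
  U (up): (x=4, y=2) -> (x=4, y=1)
  L (left): (x=4, y=1) -> (x=3, y=1)
  R (right): (x=3, y=1) -> (x=4, y=1)
  D (down): (x=4, y=1) -> (x=4, y=2)
  D (down): (x=4, y=2) -> (x=4, y=0)
Final: (x=4, y=0)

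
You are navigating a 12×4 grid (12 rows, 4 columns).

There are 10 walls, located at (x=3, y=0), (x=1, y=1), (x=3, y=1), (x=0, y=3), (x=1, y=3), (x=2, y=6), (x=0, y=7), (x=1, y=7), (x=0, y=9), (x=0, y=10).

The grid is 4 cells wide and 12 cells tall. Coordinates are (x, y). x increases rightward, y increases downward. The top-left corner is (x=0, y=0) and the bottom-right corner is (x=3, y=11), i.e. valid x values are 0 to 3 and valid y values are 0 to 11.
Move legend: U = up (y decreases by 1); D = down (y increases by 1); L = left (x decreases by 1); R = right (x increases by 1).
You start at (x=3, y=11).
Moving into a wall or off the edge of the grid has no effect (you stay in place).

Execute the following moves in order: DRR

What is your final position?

Start: (x=3, y=11)
  D (down): blocked, stay at (x=3, y=11)
  R (right): blocked, stay at (x=3, y=11)
  R (right): blocked, stay at (x=3, y=11)
Final: (x=3, y=11)

Answer: Final position: (x=3, y=11)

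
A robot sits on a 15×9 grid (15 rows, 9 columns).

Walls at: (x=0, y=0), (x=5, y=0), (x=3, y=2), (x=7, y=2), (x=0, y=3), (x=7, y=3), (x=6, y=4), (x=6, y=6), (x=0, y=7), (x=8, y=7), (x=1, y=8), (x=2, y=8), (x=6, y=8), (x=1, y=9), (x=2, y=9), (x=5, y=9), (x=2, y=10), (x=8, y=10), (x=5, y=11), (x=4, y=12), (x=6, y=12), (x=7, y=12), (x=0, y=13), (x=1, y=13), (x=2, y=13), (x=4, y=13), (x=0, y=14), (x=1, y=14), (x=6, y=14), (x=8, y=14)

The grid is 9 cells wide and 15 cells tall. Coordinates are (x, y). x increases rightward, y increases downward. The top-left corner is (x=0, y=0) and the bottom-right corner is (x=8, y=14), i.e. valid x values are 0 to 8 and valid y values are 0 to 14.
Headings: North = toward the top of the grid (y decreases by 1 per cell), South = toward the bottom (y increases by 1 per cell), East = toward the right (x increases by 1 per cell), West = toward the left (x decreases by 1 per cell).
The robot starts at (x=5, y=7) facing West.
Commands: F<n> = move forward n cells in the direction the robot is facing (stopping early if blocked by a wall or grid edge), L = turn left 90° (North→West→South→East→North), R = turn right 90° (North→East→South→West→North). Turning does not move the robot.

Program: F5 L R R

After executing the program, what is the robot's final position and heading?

Answer: Final position: (x=1, y=7), facing North

Derivation:
Start: (x=5, y=7), facing West
  F5: move forward 4/5 (blocked), now at (x=1, y=7)
  L: turn left, now facing South
  R: turn right, now facing West
  R: turn right, now facing North
Final: (x=1, y=7), facing North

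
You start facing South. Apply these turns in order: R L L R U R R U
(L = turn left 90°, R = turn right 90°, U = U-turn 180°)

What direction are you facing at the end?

Answer: Final heading: North

Derivation:
Start: South
  R (right (90° clockwise)) -> West
  L (left (90° counter-clockwise)) -> South
  L (left (90° counter-clockwise)) -> East
  R (right (90° clockwise)) -> South
  U (U-turn (180°)) -> North
  R (right (90° clockwise)) -> East
  R (right (90° clockwise)) -> South
  U (U-turn (180°)) -> North
Final: North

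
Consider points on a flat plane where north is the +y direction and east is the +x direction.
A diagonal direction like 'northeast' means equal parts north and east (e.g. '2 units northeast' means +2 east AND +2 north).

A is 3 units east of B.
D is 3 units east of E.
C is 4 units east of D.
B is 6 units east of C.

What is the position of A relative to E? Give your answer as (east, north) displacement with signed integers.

Answer: A is at (east=16, north=0) relative to E.

Derivation:
Place E at the origin (east=0, north=0).
  D is 3 units east of E: delta (east=+3, north=+0); D at (east=3, north=0).
  C is 4 units east of D: delta (east=+4, north=+0); C at (east=7, north=0).
  B is 6 units east of C: delta (east=+6, north=+0); B at (east=13, north=0).
  A is 3 units east of B: delta (east=+3, north=+0); A at (east=16, north=0).
Therefore A relative to E: (east=16, north=0).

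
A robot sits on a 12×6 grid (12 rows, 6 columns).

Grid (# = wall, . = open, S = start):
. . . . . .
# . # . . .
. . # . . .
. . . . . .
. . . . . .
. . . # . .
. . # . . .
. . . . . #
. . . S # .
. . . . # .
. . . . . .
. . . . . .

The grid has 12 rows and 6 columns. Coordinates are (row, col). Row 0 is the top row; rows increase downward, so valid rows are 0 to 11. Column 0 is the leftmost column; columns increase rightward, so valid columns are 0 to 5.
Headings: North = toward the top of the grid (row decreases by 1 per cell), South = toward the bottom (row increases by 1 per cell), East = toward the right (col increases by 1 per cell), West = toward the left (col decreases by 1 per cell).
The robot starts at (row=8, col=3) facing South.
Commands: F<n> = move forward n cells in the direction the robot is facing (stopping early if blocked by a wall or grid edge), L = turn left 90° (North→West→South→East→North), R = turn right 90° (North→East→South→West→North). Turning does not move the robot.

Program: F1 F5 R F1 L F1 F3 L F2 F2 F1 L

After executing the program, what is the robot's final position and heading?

Answer: Final position: (row=11, col=5), facing North

Derivation:
Start: (row=8, col=3), facing South
  F1: move forward 1, now at (row=9, col=3)
  F5: move forward 2/5 (blocked), now at (row=11, col=3)
  R: turn right, now facing West
  F1: move forward 1, now at (row=11, col=2)
  L: turn left, now facing South
  F1: move forward 0/1 (blocked), now at (row=11, col=2)
  F3: move forward 0/3 (blocked), now at (row=11, col=2)
  L: turn left, now facing East
  F2: move forward 2, now at (row=11, col=4)
  F2: move forward 1/2 (blocked), now at (row=11, col=5)
  F1: move forward 0/1 (blocked), now at (row=11, col=5)
  L: turn left, now facing North
Final: (row=11, col=5), facing North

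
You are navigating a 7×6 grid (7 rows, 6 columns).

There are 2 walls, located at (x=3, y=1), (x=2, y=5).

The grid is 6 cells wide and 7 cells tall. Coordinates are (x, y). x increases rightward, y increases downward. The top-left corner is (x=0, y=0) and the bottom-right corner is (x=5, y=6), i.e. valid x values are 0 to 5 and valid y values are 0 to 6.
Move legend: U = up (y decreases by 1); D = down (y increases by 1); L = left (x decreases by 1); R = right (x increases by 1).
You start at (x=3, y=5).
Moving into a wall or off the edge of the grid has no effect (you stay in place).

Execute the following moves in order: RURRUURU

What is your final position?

Start: (x=3, y=5)
  R (right): (x=3, y=5) -> (x=4, y=5)
  U (up): (x=4, y=5) -> (x=4, y=4)
  R (right): (x=4, y=4) -> (x=5, y=4)
  R (right): blocked, stay at (x=5, y=4)
  U (up): (x=5, y=4) -> (x=5, y=3)
  U (up): (x=5, y=3) -> (x=5, y=2)
  R (right): blocked, stay at (x=5, y=2)
  U (up): (x=5, y=2) -> (x=5, y=1)
Final: (x=5, y=1)

Answer: Final position: (x=5, y=1)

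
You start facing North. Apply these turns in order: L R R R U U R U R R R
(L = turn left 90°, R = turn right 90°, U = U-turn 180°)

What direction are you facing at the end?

Start: North
  L (left (90° counter-clockwise)) -> West
  R (right (90° clockwise)) -> North
  R (right (90° clockwise)) -> East
  R (right (90° clockwise)) -> South
  U (U-turn (180°)) -> North
  U (U-turn (180°)) -> South
  R (right (90° clockwise)) -> West
  U (U-turn (180°)) -> East
  R (right (90° clockwise)) -> South
  R (right (90° clockwise)) -> West
  R (right (90° clockwise)) -> North
Final: North

Answer: Final heading: North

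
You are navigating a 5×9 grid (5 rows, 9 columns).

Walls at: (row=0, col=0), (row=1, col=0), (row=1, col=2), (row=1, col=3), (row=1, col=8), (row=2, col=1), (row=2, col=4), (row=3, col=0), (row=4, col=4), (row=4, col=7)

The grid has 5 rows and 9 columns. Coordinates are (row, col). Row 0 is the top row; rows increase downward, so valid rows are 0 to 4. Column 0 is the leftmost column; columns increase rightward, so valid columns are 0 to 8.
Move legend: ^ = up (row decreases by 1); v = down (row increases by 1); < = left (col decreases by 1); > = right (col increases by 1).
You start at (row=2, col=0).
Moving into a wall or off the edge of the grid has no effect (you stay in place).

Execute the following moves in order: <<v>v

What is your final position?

Start: (row=2, col=0)
  < (left): blocked, stay at (row=2, col=0)
  < (left): blocked, stay at (row=2, col=0)
  v (down): blocked, stay at (row=2, col=0)
  > (right): blocked, stay at (row=2, col=0)
  v (down): blocked, stay at (row=2, col=0)
Final: (row=2, col=0)

Answer: Final position: (row=2, col=0)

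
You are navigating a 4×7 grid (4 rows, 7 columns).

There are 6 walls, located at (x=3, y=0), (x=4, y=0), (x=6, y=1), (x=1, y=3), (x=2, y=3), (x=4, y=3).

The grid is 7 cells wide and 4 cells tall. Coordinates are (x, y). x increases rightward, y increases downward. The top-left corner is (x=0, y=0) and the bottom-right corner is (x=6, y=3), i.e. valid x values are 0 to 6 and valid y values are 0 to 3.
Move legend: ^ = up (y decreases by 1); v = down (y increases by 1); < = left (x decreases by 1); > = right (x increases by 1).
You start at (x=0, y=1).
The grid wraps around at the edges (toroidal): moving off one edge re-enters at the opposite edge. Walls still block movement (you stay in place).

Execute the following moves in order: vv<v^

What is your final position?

Start: (x=0, y=1)
  v (down): (x=0, y=1) -> (x=0, y=2)
  v (down): (x=0, y=2) -> (x=0, y=3)
  < (left): (x=0, y=3) -> (x=6, y=3)
  v (down): (x=6, y=3) -> (x=6, y=0)
  ^ (up): (x=6, y=0) -> (x=6, y=3)
Final: (x=6, y=3)

Answer: Final position: (x=6, y=3)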